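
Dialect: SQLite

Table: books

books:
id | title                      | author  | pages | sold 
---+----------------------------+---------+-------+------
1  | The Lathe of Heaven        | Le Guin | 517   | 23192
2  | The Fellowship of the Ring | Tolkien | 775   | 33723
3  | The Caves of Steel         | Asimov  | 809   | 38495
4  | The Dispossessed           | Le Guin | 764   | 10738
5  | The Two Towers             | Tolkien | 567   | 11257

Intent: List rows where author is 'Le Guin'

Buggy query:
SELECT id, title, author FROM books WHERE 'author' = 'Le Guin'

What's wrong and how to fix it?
Bug: Single quotes denote string literals in SQL; the column name is being compared as a constant string

Fix: Reference the column as author without single quotes

Corrected query:
SELECT id, title, author FROM books WHERE author = 'Le Guin'

Result:
id | title               | author 
---+---------------------+--------
1  | The Lathe of Heaven | Le Guin
4  | The Dispossessed    | Le Guin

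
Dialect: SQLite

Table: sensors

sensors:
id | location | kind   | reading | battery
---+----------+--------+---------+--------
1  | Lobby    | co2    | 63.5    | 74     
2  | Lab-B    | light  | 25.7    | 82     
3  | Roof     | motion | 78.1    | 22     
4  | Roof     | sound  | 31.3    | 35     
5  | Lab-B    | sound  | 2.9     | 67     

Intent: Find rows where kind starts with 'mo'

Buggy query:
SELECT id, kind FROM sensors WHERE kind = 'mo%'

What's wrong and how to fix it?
Bug: Wildcards only work with LIKE; '=' treats '%' as a literal character

Fix: Use LIKE for wildcard pattern matching

Corrected query:
SELECT id, kind FROM sensors WHERE kind LIKE 'mo%'

Result:
id | kind  
---+-------
3  | motion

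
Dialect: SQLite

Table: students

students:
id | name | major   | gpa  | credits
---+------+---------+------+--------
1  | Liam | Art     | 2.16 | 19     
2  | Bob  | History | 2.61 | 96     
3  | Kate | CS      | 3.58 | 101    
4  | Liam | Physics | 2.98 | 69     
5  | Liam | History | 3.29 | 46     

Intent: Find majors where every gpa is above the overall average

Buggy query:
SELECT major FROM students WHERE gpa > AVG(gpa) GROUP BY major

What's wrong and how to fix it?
Bug: WHERE evaluates per row before aggregation, so AVG() is unavailable

Fix: Compute the overall average in a scalar subquery and compare each group's MIN against it in HAVING

Corrected query:
SELECT major FROM students GROUP BY major HAVING MIN(gpa) > (SELECT AVG(gpa) FROM students)

Result:
major  
-------
CS     
Physics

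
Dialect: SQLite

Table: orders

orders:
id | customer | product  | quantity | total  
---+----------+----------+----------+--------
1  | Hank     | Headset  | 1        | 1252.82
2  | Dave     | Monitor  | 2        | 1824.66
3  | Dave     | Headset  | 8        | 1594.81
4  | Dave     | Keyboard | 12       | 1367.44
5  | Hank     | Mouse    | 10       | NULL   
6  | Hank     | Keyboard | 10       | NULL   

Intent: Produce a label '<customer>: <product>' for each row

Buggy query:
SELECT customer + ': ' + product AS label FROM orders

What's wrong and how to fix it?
Bug: SQLite uses || for string concatenation; + coerces text to numbers (yielding 0)

Fix: Replace + with || to concatenate text

Corrected query:
SELECT customer || ': ' || product AS label FROM orders

Result:
label         
--------------
Hank: Headset 
Dave: Monitor 
Dave: Headset 
Dave: Keyboard
Hank: Mouse   
Hank: Keyboard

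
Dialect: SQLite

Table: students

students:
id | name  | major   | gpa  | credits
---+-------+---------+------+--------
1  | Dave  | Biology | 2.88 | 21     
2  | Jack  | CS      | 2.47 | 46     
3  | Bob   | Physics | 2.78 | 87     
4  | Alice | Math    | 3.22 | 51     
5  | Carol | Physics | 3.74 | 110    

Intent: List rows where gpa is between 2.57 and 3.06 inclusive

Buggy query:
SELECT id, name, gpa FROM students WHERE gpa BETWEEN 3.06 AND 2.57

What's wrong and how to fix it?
Bug: The bounds are reversed; BETWEEN a AND b requires a <= b to match anything

Fix: Write BETWEEN 2.57 AND 3.06

Corrected query:
SELECT id, name, gpa FROM students WHERE gpa BETWEEN 2.57 AND 3.06

Result:
id | name | gpa 
---+------+-----
1  | Dave | 2.88
3  | Bob  | 2.78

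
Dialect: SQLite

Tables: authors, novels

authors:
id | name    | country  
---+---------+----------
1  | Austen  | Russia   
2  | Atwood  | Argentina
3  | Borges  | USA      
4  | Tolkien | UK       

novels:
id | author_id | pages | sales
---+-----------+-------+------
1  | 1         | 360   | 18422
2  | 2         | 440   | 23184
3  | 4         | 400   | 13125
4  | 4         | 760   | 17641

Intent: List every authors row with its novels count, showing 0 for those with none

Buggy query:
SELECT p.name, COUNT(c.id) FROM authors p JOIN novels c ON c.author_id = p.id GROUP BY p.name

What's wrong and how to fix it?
Bug: An inner join excludes parents with zero children

Fix: Use LEFT JOIN so parents without children still appear (COUNT(c.id) gives 0)

Corrected query:
SELECT p.name, COUNT(c.id) FROM authors p LEFT JOIN novels c ON c.author_id = p.id GROUP BY p.name

Result:
name    | COUNT(c.id)
--------+------------
Atwood  | 1          
Austen  | 1          
Borges  | 0          
Tolkien | 2          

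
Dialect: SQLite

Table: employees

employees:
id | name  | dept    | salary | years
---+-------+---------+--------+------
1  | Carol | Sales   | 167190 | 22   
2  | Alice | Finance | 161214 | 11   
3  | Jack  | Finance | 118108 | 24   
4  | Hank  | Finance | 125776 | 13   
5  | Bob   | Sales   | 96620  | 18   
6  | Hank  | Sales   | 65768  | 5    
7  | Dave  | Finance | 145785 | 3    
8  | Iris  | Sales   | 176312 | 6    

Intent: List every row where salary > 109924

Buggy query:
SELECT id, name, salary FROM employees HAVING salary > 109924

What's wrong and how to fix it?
Bug: HAVING filters the output of aggregation, but this query has no GROUP BY and no aggregate functions, so SQLite rejects it (HAVING clause on a non-aggregate query); the condition here is per row

Fix: Use WHERE for row-level filtering

Corrected query:
SELECT id, name, salary FROM employees WHERE salary > 109924

Result:
id | name  | salary
---+-------+-------
1  | Carol | 167190
2  | Alice | 161214
3  | Jack  | 118108
4  | Hank  | 125776
7  | Dave  | 145785
8  | Iris  | 176312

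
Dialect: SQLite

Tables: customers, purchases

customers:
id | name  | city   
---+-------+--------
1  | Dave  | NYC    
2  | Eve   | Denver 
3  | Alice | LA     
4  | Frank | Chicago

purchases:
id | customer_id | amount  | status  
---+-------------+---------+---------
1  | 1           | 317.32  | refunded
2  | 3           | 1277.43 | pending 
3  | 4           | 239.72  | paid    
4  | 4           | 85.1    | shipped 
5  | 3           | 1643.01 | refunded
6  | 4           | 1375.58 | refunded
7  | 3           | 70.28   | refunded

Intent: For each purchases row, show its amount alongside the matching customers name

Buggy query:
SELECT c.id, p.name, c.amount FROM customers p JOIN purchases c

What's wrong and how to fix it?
Bug: JOIN with no ON clause produces a cartesian product; every purchases row pairs with every customers row

Fix: Add ON c.customer_id = p.id to the JOIN

Corrected query:
SELECT c.id, p.name, c.amount FROM customers p JOIN purchases c ON c.customer_id = p.id

Result:
id | name  | amount 
---+-------+--------
1  | Dave  | 317.32 
2  | Alice | 1277.43
3  | Frank | 239.72 
4  | Frank | 85.1   
5  | Alice | 1643.01
6  | Frank | 1375.58
7  | Alice | 70.28  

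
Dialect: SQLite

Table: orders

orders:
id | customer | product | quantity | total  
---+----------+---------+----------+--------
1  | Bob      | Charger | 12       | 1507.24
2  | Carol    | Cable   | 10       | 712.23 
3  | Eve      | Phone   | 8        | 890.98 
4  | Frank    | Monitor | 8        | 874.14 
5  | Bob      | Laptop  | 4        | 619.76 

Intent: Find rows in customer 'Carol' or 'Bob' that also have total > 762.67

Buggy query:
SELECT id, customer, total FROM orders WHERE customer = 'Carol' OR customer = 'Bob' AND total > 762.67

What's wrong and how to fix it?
Bug: Without parentheses, AND is evaluated before OR, so the total filter only applies to the 'Bob' branch

Fix: Add parentheses around the OR so the AND applies to both alternatives

Corrected query:
SELECT id, customer, total FROM orders WHERE (customer = 'Carol' OR customer = 'Bob') AND total > 762.67

Result:
id | customer | total  
---+----------+--------
1  | Bob      | 1507.24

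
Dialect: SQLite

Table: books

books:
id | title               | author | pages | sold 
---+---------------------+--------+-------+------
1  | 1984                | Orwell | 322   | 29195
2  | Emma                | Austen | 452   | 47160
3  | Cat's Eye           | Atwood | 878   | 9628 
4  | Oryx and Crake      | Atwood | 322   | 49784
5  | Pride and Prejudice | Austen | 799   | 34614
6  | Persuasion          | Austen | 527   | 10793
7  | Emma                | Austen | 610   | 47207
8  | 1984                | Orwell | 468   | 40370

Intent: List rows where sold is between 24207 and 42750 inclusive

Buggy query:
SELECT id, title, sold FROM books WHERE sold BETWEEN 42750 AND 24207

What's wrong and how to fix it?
Bug: The bounds are reversed; BETWEEN a AND b requires a <= b to match anything

Fix: Swap the bounds so the smaller value comes first

Corrected query:
SELECT id, title, sold FROM books WHERE sold BETWEEN 24207 AND 42750

Result:
id | title               | sold 
---+---------------------+------
1  | 1984                | 29195
5  | Pride and Prejudice | 34614
8  | 1984                | 40370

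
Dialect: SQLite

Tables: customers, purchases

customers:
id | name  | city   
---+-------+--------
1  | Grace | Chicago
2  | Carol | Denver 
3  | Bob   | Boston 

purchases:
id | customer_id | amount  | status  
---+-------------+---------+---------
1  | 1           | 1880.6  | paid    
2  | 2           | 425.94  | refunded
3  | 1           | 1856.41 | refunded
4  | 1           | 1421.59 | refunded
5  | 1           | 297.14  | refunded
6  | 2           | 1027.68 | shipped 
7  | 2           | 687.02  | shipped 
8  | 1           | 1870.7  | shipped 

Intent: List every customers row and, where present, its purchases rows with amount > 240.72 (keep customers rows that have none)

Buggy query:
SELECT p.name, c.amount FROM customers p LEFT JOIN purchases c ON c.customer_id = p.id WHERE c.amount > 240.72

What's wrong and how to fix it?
Bug: A WHERE condition on the right-hand table after LEFT JOIN drops unmatched parents

Fix: Put 'c.amount > 240.72' in the JOIN's ON clause instead of WHERE

Corrected query:
SELECT p.name, c.amount FROM customers p LEFT JOIN purchases c ON c.customer_id = p.id AND c.amount > 240.72

Result:
name  | amount 
------+--------
Grace | 297.14 
Grace | 1421.59
Grace | 1856.41
Grace | 1870.7 
Grace | 1880.6 
Carol | 425.94 
Carol | 687.02 
Carol | 1027.68
Bob   | NULL   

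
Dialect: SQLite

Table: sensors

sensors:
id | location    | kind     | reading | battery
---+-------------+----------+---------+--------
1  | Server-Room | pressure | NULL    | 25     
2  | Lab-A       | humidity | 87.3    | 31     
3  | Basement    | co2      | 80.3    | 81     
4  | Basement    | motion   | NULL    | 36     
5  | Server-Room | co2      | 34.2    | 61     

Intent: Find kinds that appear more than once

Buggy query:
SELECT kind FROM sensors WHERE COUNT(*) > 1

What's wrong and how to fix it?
Bug: COUNT(*) is an aggregate and cannot be used in WHERE

Fix: Group first, then use HAVING for the count condition

Corrected query:
SELECT kind FROM sensors GROUP BY kind HAVING COUNT(*) > 1

Result:
kind
----
co2 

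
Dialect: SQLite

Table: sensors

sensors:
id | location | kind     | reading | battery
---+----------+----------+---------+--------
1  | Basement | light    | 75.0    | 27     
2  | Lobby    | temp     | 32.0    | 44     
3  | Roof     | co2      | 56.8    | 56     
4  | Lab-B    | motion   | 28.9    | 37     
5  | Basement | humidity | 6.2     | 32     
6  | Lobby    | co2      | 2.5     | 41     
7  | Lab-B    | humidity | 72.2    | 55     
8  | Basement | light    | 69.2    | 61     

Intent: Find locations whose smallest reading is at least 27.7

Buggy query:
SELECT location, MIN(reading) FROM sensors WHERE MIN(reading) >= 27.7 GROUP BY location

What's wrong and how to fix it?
Bug: MIN() in WHERE is a misuse of aggregate

Fix: Use HAVING for the per-group MIN condition

Corrected query:
SELECT location, MIN(reading) FROM sensors GROUP BY location HAVING MIN(reading) >= 27.7

Result:
location | MIN(reading)
---------+-------------
Lab-B    | 28.9        
Roof     | 56.8        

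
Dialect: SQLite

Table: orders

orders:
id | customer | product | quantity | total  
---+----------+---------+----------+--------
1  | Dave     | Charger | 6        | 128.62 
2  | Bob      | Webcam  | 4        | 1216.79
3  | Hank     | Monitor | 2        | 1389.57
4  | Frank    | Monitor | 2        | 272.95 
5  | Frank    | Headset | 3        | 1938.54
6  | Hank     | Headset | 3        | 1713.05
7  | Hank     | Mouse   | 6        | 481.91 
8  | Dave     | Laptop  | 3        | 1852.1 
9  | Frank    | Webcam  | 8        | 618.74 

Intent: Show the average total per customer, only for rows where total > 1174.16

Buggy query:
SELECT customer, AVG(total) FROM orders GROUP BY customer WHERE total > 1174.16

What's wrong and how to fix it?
Bug: WHERE cannot follow GROUP BY

Fix: Place WHERE between FROM and GROUP BY

Corrected query:
SELECT customer, AVG(total) FROM orders WHERE total > 1174.16 GROUP BY customer

Result:
customer | AVG(total)
---------+-----------
Bob      | 1216.79   
Dave     | 1852.1    
Frank    | 1938.54   
Hank     | 1551.31   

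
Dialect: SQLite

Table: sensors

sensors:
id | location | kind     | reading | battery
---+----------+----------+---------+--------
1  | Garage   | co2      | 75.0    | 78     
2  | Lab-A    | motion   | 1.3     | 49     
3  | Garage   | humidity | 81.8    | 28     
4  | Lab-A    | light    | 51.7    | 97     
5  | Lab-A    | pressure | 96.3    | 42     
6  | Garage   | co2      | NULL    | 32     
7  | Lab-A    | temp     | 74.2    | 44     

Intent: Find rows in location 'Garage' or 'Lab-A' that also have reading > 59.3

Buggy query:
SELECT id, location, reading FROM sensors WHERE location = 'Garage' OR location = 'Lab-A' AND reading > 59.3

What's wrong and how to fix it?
Bug: AND binds tighter than OR, so this parses as location = 'Garage' OR (location = 'Lab-A' AND reading > 59.3)

Fix: Group the OR with parentheses (or use IN), then AND the threshold

Corrected query:
SELECT id, location, reading FROM sensors WHERE (location = 'Garage' OR location = 'Lab-A') AND reading > 59.3

Result:
id | location | reading
---+----------+--------
1  | Garage   | 75     
3  | Garage   | 81.8   
5  | Lab-A    | 96.3   
7  | Lab-A    | 74.2   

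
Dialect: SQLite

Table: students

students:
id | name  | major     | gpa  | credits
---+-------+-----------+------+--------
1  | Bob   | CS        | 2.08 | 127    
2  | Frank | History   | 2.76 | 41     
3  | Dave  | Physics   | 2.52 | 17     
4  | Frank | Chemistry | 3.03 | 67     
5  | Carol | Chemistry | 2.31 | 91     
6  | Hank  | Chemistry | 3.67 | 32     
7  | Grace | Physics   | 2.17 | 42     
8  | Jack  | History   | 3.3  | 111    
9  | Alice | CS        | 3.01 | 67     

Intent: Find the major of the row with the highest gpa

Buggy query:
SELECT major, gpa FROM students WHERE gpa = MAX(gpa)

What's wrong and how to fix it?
Bug: MAX(gpa) is an aggregate and cannot be used directly in WHERE

Fix: Use a subquery: WHERE gpa = (SELECT MAX(gpa) FROM students)

Corrected query:
SELECT major, gpa FROM students WHERE gpa = (SELECT MAX(gpa) FROM students)

Result:
major     | gpa 
----------+-----
Chemistry | 3.67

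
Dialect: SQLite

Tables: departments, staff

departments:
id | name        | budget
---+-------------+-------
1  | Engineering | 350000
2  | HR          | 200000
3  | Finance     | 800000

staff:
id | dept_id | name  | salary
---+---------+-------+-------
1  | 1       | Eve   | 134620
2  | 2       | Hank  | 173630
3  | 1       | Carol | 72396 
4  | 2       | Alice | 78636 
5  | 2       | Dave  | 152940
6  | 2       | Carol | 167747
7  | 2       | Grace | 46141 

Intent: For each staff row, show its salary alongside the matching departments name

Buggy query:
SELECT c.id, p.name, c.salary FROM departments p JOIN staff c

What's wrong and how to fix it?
Bug: JOIN with no ON clause produces a cartesian product; every staff row pairs with every departments row

Fix: Add ON c.dept_id = p.id to the JOIN

Corrected query:
SELECT c.id, p.name, c.salary FROM departments p JOIN staff c ON c.dept_id = p.id

Result:
id | name        | salary
---+-------------+-------
1  | Engineering | 134620
2  | HR          | 173630
3  | Engineering | 72396 
4  | HR          | 78636 
5  | HR          | 152940
6  | HR          | 167747
7  | HR          | 46141 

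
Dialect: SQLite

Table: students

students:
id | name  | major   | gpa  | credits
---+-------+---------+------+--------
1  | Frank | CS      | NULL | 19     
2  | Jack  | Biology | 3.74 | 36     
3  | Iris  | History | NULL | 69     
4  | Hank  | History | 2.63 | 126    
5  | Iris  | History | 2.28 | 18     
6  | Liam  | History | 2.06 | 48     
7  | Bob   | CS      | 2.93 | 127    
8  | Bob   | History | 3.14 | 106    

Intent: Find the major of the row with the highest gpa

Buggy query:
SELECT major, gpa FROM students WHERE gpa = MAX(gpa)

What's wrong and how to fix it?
Bug: MAX(gpa) is an aggregate and cannot be used directly in WHERE

Fix: Use a subquery: WHERE gpa = (SELECT MAX(gpa) FROM students)

Corrected query:
SELECT major, gpa FROM students WHERE gpa = (SELECT MAX(gpa) FROM students)

Result:
major   | gpa 
--------+-----
Biology | 3.74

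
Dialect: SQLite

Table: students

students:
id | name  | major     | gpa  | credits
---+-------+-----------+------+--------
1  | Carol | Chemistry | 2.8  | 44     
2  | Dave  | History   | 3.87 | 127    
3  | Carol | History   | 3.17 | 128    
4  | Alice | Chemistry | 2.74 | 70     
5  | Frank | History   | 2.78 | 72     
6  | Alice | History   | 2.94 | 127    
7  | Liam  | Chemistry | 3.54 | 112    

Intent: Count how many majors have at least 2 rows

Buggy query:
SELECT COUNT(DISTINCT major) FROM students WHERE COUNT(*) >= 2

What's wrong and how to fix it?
Bug: WHERE filters individual rows, not groups, so a group-level COUNT is invalid there

Fix: Use a subquery that GROUPs and filters with HAVING, then count its rows

Corrected query:
SELECT COUNT(*) FROM (SELECT major FROM students GROUP BY major HAVING COUNT(*) >= 2)

Result:
COUNT(*)
--------
2       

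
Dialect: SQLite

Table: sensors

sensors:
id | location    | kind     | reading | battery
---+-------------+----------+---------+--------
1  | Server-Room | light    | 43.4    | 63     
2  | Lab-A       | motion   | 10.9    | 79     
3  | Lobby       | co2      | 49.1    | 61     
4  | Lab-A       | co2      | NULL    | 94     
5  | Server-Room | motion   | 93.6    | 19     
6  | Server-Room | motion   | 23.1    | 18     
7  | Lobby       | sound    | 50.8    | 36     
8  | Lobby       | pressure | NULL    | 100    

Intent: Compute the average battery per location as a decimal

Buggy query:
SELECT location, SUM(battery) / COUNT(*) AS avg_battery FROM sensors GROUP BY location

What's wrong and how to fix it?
Bug: SUM(battery) and COUNT(*) are both integers; the division truncates the fractional part

Fix: Multiply by 1.0 (or CAST to REAL) to force floating-point division

Corrected query:
SELECT location, SUM(battery) * 1.0 / COUNT(*) AS avg_battery FROM sensors GROUP BY location

Result:
location    | avg_battery
------------+------------
Lab-A       | 86.5       
Lobby       | 65.666667  
Server-Room | 33.333333  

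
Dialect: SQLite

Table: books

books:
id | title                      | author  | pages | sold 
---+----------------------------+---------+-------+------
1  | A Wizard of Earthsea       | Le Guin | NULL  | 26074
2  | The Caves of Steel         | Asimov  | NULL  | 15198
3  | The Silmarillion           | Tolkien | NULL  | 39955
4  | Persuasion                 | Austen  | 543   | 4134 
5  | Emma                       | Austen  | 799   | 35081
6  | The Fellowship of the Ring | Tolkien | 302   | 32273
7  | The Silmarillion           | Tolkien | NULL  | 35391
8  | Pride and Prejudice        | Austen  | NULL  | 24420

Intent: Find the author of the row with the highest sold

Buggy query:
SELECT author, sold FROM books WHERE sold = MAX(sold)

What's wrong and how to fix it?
Bug: MAX(sold) is an aggregate and cannot be used directly in WHERE

Fix: Wrap MAX in a scalar subquery so WHERE compares against a single value

Corrected query:
SELECT author, sold FROM books WHERE sold = (SELECT MAX(sold) FROM books)

Result:
author  | sold 
--------+------
Tolkien | 39955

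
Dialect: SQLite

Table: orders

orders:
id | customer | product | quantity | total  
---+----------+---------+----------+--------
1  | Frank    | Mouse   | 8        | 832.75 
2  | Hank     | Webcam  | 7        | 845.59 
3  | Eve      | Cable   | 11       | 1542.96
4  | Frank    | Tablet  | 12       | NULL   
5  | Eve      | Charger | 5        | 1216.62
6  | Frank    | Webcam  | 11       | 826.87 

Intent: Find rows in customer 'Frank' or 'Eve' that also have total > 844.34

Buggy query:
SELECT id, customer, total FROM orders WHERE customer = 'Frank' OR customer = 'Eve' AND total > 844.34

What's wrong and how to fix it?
Bug: AND binds tighter than OR, so this parses as customer = 'Frank' OR (customer = 'Eve' AND total > 844.34)

Fix: Group the OR with parentheses (or use IN), then AND the threshold

Corrected query:
SELECT id, customer, total FROM orders WHERE (customer = 'Frank' OR customer = 'Eve') AND total > 844.34

Result:
id | customer | total  
---+----------+--------
3  | Eve      | 1542.96
5  | Eve      | 1216.62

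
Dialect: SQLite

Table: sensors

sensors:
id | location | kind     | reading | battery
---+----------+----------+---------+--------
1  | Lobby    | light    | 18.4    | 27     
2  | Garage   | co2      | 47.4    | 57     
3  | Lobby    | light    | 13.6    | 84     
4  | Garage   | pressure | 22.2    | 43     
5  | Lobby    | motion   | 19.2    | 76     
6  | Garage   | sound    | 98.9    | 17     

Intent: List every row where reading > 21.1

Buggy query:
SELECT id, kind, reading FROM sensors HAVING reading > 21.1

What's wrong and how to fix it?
Bug: This is a non-aggregate query (no GROUP BY, no aggregates), so in SQLite the HAVING clause is invalid here; a row-level condition belongs in WHERE

Fix: Use WHERE for row-level filtering

Corrected query:
SELECT id, kind, reading FROM sensors WHERE reading > 21.1

Result:
id | kind     | reading
---+----------+--------
2  | co2      | 47.4   
4  | pressure | 22.2   
6  | sound    | 98.9   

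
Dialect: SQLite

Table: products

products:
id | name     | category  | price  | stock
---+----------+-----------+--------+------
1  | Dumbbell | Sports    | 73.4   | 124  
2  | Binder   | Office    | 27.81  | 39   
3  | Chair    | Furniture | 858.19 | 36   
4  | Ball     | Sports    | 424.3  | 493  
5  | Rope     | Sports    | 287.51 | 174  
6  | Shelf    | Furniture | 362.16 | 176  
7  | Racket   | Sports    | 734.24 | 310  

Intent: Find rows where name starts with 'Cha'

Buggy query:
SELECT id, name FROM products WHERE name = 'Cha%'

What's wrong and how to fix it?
Bug: Wildcards only work with LIKE; '=' treats '%' as a literal character

Fix: Use LIKE for wildcard pattern matching

Corrected query:
SELECT id, name FROM products WHERE name LIKE 'Cha%'

Result:
id | name 
---+------
3  | Chair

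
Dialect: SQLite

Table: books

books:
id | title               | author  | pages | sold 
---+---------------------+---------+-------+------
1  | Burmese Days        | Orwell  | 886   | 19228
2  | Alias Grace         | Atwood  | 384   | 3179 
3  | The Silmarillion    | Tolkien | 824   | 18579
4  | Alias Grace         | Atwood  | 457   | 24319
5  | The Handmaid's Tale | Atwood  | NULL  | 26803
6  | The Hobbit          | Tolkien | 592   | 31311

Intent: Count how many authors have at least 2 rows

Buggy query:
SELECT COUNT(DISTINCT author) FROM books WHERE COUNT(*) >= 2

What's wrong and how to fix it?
Bug: WHERE filters individual rows, not groups, so a group-level COUNT is invalid there

Fix: Use a subquery that GROUPs and filters with HAVING, then count its rows

Corrected query:
SELECT COUNT(*) FROM (SELECT author FROM books GROUP BY author HAVING COUNT(*) >= 2)

Result:
COUNT(*)
--------
2       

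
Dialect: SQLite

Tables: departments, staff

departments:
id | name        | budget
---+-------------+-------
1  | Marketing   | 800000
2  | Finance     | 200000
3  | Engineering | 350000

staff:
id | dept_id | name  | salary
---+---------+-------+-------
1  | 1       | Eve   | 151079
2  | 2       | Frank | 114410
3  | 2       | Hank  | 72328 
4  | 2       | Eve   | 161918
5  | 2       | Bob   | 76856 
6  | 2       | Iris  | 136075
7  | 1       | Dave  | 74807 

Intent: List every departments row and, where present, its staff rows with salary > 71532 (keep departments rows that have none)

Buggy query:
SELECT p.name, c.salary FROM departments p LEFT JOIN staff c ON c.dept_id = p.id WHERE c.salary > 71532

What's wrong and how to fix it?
Bug: Filtering c.salary in WHERE discards the NULL rows produced by LEFT JOIN, turning it into an inner join

Fix: Move the right-table condition into the ON clause so unmatched parents are kept

Corrected query:
SELECT p.name, c.salary FROM departments p LEFT JOIN staff c ON c.dept_id = p.id AND c.salary > 71532

Result:
name        | salary
------------+-------
Marketing   | 74807 
Marketing   | 151079
Finance     | 72328 
Finance     | 76856 
Finance     | 114410
Finance     | 136075
Finance     | 161918
Engineering | NULL  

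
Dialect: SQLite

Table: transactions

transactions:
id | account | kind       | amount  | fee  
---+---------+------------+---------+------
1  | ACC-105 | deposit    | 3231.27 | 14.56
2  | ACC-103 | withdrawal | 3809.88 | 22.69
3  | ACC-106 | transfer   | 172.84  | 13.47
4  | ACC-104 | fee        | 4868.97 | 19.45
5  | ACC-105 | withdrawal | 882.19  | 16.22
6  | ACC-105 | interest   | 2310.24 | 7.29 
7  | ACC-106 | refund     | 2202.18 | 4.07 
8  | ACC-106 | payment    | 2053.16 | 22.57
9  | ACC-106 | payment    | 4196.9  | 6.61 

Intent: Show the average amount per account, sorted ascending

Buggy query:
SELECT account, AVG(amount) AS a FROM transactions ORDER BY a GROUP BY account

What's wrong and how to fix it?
Bug: ORDER BY appears before GROUP BY; SQL clause order requires GROUP BY first

Fix: Reorder: SELECT … FROM … GROUP BY … ORDER BY …

Corrected query:
SELECT account, AVG(amount) AS a FROM transactions GROUP BY account ORDER BY a

Result:
account | a          
--------+------------
ACC-105 | 2141.233333
ACC-106 | 2156.27    
ACC-103 | 3809.88    
ACC-104 | 4868.97    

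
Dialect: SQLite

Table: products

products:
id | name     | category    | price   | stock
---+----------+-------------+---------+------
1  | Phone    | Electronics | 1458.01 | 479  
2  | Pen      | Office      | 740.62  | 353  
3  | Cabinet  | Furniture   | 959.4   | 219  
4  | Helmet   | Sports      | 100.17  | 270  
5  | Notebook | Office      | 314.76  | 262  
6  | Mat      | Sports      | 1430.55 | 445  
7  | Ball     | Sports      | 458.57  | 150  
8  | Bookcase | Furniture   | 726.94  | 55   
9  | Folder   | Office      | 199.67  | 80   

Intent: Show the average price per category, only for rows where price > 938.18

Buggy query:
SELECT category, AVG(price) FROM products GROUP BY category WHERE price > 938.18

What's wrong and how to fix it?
Bug: WHERE cannot follow GROUP BY

Fix: Place WHERE between FROM and GROUP BY

Corrected query:
SELECT category, AVG(price) FROM products WHERE price > 938.18 GROUP BY category

Result:
category    | AVG(price)
------------+-----------
Electronics | 1458.01   
Furniture   | 959.4     
Sports      | 1430.55   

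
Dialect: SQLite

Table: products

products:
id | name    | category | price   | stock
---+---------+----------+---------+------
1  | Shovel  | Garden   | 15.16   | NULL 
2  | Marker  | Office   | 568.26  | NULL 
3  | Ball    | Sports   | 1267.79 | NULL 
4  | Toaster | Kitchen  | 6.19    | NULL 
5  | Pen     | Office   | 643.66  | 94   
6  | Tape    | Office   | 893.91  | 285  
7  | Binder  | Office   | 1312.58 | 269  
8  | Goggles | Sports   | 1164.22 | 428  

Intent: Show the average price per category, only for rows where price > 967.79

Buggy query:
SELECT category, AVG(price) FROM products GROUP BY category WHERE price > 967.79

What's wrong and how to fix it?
Bug: Row-level WHERE must come before GROUP BY in the clause order

Fix: Place WHERE between FROM and GROUP BY

Corrected query:
SELECT category, AVG(price) FROM products WHERE price > 967.79 GROUP BY category

Result:
category | AVG(price)
---------+-----------
Office   | 1312.58   
Sports   | 1216.005  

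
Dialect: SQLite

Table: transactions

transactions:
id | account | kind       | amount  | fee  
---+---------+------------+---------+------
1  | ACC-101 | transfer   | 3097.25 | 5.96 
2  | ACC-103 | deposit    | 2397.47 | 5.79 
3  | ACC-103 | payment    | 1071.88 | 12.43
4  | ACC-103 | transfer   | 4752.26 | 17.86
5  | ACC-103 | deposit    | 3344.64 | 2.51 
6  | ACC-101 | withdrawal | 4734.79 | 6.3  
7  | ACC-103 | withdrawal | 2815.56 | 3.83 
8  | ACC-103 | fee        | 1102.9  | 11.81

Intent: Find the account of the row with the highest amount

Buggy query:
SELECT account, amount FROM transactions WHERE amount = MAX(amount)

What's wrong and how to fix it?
Bug: MAX(amount) is an aggregate and cannot be used directly in WHERE

Fix: Wrap MAX in a scalar subquery so WHERE compares against a single value

Corrected query:
SELECT account, amount FROM transactions WHERE amount = (SELECT MAX(amount) FROM transactions)

Result:
account | amount 
--------+--------
ACC-103 | 4752.26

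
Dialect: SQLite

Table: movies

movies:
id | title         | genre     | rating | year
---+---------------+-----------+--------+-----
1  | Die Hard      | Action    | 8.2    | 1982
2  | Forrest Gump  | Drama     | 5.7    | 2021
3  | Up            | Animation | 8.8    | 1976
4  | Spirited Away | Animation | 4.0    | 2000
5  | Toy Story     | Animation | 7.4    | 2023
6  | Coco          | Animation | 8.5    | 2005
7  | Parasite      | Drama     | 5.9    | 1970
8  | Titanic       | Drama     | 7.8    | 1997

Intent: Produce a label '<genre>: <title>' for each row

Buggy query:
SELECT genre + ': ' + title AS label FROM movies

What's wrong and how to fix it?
Bug: SQLite uses || for string concatenation; + coerces text to numbers (yielding 0)

Fix: Replace + with || to concatenate text

Corrected query:
SELECT genre || ': ' || title AS label FROM movies

Result:
label                   
------------------------
Action: Die Hard        
Drama: Forrest Gump     
Animation: Up           
Animation: Spirited Away
Animation: Toy Story    
Animation: Coco         
Drama: Parasite         
Drama: Titanic          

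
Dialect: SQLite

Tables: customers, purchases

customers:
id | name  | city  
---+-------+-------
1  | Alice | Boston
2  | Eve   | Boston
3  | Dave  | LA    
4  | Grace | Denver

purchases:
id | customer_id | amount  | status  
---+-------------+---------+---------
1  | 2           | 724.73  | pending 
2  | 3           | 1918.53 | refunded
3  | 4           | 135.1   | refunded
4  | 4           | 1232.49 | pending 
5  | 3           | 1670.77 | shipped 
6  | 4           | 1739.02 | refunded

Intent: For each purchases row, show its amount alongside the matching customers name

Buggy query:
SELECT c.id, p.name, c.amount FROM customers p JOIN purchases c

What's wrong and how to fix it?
Bug: JOIN with no ON clause produces a cartesian product; every purchases row pairs with every customers row

Fix: Add ON c.customer_id = p.id to the JOIN

Corrected query:
SELECT c.id, p.name, c.amount FROM customers p JOIN purchases c ON c.customer_id = p.id

Result:
id | name  | amount 
---+-------+--------
1  | Eve   | 724.73 
2  | Dave  | 1918.53
3  | Grace | 135.1  
4  | Grace | 1232.49
5  | Dave  | 1670.77
6  | Grace | 1739.02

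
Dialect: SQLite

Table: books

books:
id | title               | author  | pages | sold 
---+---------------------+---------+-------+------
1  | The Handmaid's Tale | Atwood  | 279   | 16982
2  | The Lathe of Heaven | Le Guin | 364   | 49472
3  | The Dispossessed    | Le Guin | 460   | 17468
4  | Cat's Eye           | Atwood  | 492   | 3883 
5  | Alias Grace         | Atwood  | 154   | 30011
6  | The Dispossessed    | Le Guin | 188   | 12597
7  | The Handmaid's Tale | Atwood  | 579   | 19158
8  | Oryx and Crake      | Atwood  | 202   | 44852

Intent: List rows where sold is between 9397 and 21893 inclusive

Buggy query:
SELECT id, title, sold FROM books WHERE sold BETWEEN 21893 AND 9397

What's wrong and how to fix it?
Bug: BETWEEN expects the lower bound first; with 21893 AND 9397 the range is empty

Fix: Write BETWEEN 9397 AND 21893

Corrected query:
SELECT id, title, sold FROM books WHERE sold BETWEEN 9397 AND 21893

Result:
id | title               | sold 
---+---------------------+------
1  | The Handmaid's Tale | 16982
3  | The Dispossessed    | 17468
6  | The Dispossessed    | 12597
7  | The Handmaid's Tale | 19158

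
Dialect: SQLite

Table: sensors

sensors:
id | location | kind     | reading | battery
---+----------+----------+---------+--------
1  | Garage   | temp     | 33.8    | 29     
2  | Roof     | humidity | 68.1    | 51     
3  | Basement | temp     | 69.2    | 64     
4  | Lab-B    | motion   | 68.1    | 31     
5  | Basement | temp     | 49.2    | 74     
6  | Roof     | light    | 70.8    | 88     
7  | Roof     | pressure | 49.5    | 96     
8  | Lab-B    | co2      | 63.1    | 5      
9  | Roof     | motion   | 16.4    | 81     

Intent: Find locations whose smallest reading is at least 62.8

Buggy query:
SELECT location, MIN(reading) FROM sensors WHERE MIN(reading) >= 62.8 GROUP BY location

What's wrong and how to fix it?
Bug: MIN() in WHERE is a misuse of aggregate

Fix: Use HAVING for the per-group MIN condition

Corrected query:
SELECT location, MIN(reading) FROM sensors GROUP BY location HAVING MIN(reading) >= 62.8

Result:
location | MIN(reading)
---------+-------------
Lab-B    | 63.1        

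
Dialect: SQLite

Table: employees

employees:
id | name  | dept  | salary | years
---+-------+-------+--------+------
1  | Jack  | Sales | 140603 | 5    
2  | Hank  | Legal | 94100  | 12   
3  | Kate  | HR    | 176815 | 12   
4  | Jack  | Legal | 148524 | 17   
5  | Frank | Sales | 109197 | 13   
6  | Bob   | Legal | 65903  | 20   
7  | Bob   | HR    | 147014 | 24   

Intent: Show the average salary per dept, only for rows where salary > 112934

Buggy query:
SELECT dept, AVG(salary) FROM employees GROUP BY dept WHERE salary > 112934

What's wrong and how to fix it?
Bug: Row-level WHERE must come before GROUP BY in the clause order

Fix: Place WHERE between FROM and GROUP BY

Corrected query:
SELECT dept, AVG(salary) FROM employees WHERE salary > 112934 GROUP BY dept

Result:
dept  | AVG(salary)
------+------------
HR    | 161914.5   
Legal | 148524     
Sales | 140603     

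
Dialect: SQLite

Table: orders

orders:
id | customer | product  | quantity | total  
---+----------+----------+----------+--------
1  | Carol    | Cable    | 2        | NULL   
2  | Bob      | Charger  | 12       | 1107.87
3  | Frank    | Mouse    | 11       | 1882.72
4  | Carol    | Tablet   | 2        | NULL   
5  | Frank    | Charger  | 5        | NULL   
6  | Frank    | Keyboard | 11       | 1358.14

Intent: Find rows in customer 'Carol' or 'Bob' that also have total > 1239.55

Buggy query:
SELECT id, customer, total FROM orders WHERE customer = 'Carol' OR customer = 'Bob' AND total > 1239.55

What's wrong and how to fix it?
Bug: Without parentheses, AND is evaluated before OR, so the total filter only applies to the 'Bob' branch

Fix: Group the OR with parentheses (or use IN), then AND the threshold

Corrected query:
SELECT id, customer, total FROM orders WHERE (customer = 'Carol' OR customer = 'Bob') AND total > 1239.55

Result:
(no rows)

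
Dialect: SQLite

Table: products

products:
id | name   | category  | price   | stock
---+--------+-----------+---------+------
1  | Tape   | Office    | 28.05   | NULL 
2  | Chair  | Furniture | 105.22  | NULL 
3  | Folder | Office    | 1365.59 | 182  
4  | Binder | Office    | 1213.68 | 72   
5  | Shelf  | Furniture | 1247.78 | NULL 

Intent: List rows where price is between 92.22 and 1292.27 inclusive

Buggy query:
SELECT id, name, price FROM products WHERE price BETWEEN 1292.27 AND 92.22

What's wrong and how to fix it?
Bug: The bounds are reversed; BETWEEN a AND b requires a <= b to match anything

Fix: Swap the bounds so the smaller value comes first

Corrected query:
SELECT id, name, price FROM products WHERE price BETWEEN 92.22 AND 1292.27

Result:
id | name   | price  
---+--------+--------
2  | Chair  | 105.22 
4  | Binder | 1213.68
5  | Shelf  | 1247.78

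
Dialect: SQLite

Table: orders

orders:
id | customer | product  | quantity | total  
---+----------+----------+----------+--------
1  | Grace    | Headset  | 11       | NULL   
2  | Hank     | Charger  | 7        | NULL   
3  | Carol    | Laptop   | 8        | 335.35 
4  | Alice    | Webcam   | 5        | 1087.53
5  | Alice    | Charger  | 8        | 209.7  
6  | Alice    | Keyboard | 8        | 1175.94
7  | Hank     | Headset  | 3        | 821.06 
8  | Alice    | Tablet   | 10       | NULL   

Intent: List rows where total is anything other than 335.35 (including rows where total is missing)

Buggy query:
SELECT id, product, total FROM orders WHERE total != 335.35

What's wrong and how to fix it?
Bug: Inequality against NULL is unknown, not true; rows with NULL are dropped

Fix: Add an explicit OR total IS NULL to include the missing-value rows

Corrected query:
SELECT id, product, total FROM orders WHERE total != 335.35 OR total IS NULL

Result:
id | product  | total  
---+----------+--------
1  | Headset  | NULL   
2  | Charger  | NULL   
4  | Webcam   | 1087.53
5  | Charger  | 209.7  
6  | Keyboard | 1175.94
7  | Headset  | 821.06 
8  | Tablet   | NULL   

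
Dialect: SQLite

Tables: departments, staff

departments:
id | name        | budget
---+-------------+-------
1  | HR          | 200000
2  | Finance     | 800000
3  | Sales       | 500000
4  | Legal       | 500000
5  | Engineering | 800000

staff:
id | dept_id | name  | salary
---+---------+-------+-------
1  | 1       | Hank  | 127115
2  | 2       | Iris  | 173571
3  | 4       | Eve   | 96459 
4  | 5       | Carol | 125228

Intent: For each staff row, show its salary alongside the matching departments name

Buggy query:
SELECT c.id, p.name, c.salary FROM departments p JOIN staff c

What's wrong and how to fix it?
Bug: JOIN with no ON clause produces a cartesian product; every staff row pairs with every departments row

Fix: Specify the join condition linking the foreign key to the parent id

Corrected query:
SELECT c.id, p.name, c.salary FROM departments p JOIN staff c ON c.dept_id = p.id

Result:
id | name        | salary
---+-------------+-------
1  | HR          | 127115
2  | Finance     | 173571
3  | Legal       | 96459 
4  | Engineering | 125228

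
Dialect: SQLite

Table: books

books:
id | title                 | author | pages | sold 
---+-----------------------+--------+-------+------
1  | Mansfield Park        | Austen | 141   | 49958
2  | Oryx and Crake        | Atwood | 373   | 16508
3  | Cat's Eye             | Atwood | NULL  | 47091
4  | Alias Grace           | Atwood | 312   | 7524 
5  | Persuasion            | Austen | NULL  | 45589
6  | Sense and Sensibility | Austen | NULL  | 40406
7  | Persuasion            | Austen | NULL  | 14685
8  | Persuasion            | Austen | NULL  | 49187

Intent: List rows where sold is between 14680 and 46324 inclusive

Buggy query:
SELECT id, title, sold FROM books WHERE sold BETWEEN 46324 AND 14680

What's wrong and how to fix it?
Bug: The bounds are reversed; BETWEEN a AND b requires a <= b to match anything

Fix: Write BETWEEN 14680 AND 46324

Corrected query:
SELECT id, title, sold FROM books WHERE sold BETWEEN 14680 AND 46324

Result:
id | title                 | sold 
---+-----------------------+------
2  | Oryx and Crake        | 16508
5  | Persuasion            | 45589
6  | Sense and Sensibility | 40406
7  | Persuasion            | 14685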